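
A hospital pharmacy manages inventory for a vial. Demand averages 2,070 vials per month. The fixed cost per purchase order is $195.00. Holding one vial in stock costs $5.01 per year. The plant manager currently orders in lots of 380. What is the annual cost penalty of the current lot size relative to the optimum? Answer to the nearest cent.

Annual demand D = 2,070 × 12 = 24,840.
EOQ = √(2DS/H) = √(2 × 24,840 × 195 / 5.01) ≈ 1390.56.
Cost at Q* = (D/Q*)S + (Q*/2)H = √(2DSH) ≈ $6,966.70.
Cost at Q = 380: (24,840/380)×195 + (380/2)×5.01 = $12,746.84 + $951.90 = $13,698.74.
Excess = $13,698.74 − $6,966.70 = $6,732.04.

Extra cost ≈ $6,732.04 per year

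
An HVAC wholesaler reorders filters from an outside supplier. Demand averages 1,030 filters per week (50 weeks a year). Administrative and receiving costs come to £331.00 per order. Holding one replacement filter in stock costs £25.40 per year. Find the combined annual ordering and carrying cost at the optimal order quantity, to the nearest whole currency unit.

TC* ≈ £29,427

Annual demand D = 1,030 × 50 = 51,500.
EOQ = √(2DS/H) = √(2 × 51,500 × 331 / 25.4) ≈ 1158.55.
At Q*, ordering cost (D/Q*)S equals holding cost (Q*/2)H, each = √(DSH/2).
Minimum total = √(2DSH) = √(2 × 51,500 × 331 × 25.4) ≈ 29427.236.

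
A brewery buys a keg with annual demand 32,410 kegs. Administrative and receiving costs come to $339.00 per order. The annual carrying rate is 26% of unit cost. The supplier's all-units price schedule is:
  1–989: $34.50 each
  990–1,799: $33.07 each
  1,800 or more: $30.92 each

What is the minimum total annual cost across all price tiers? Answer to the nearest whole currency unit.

TC* ≈ $1,015,456

Holding cost per unit per year at price C is H = 0.26·C.
For each price level, check whether its EOQ is feasible; otherwise the best quantity at that price is the breakpoint.
Tier 1 ($34.50): EOQ = 1565.2 exceeds tier's upper bound 989, so this tier is dominated.
EOQ at $33.07 = 1598.6 (feasible in tier 2): TC = 32,410×$33.07 + (32,410/1598.6)×339 + (1598.6/2)×0.26×$33.07 = $1,085,544.12.
EOQ at $30.92 = 1653.3 < 1800, so use break Q=1800: TC = 32,410×$30.92 + (32,410/1800.0)×339 + (1800.0/2)×0.26×$30.92 = $1,015,456.36.
Lowest total cost among the candidates is at Q = 1800.0.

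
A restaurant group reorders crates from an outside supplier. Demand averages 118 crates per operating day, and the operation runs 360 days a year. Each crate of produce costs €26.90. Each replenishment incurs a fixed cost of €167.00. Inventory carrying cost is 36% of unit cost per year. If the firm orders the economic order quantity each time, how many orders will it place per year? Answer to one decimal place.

N ≈ 35.1 orders per year

Annual demand D = 118 × 360 = 42,480.
Holding cost H = 0.36 × €26.90 = €9.6840 per unit per year.
The optimal lot size = √(2DS/H) = √(2 × 42,480 × 167 / 9.684) ≈ 1210.43.
Orders per year = D / Q* = 42,480 / 1210.43 ≈ 35.095.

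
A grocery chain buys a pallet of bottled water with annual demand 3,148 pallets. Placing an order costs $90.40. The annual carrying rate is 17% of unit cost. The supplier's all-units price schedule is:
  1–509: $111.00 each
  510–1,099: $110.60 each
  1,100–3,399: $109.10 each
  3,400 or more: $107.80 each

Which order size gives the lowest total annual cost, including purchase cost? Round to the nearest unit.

Q* ≈ 174 pallets

Holding cost per unit per year at price C is H = 0.17·C.
Candidates are each tier's EOQ (if it falls in that tier) and each price-break quantity.
EOQ at $111.00 = 173.7 (feasible in tier 1): TC = 3,148×$111.00 + (3,148/173.7)×90.4 + (173.7/2)×0.17×$111.00 = $352,705.20.
EOQ at $110.60 = 174.0 < 510, so use break Q=510: TC = 3,148×$110.60 + (3,148/510.0)×90.4 + (510.0/2)×0.17×$110.60 = $353,521.31.
EOQ at $109.10 = 175.2 < 1100, so use break Q=1100: TC = 3,148×$109.10 + (3,148/1100.0)×90.4 + (1100.0/2)×0.17×$109.10 = $353,906.36.
EOQ at $107.80 = 176.2 < 3400, so use break Q=3400: TC = 3,148×$107.80 + (3,148/3400.0)×90.4 + (3400.0/2)×0.17×$107.80 = $370,592.30.
Lowest total cost is $352,705.20 at Q = 173.7.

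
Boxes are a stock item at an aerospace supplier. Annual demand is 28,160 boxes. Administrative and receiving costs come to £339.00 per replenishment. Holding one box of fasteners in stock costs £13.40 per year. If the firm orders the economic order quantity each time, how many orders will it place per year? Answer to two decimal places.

EOQ = √(2DS/H) = √(2 × 28,160 × 339 / 13.4) ≈ 1193.65.
Orders per year = D / Q* = 28,160 / 1193.65 ≈ 23.591.

N ≈ 23.59 orders per year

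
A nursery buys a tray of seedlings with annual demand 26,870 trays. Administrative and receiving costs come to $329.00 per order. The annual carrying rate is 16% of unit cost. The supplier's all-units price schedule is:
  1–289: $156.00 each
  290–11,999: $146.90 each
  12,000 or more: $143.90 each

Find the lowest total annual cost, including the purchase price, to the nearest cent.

Holding cost per unit per year at price C is H = 0.16·C.
Evaluate total cost at each tier's feasible EOQ or, if the EOQ is below the tier, at the tier's minimum quantity.
Tier 1 ($156.00): EOQ = 841.6 exceeds tier's upper bound 289, so this tier is dominated.
EOQ at $146.90 = 867.3 (feasible in tier 2): TC = 26,870×$146.90 + (26,870/867.3)×329 + (867.3/2)×0.16×$146.90 = $3,967,588.33.
EOQ at $143.90 = 876.3 < 12000, so use break Q=12000: TC = 26,870×$143.90 + (26,870/12000.0)×329 + (12000.0/2)×0.16×$143.90 = $4,005,473.69.
Lowest total cost among the candidates is at Q = 867.3.

TC* ≈ $3,967,588.33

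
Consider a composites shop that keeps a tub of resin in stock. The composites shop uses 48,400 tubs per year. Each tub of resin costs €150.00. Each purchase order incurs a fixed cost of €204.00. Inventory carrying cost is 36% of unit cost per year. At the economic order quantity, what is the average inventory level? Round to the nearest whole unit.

Average inventory ≈ 302 tubs

Holding cost H = 0.36 × €150.00 = €54.0000 per unit per year.
EOQ = √(2DS/H) = √(2 × 48,400 × 204 / 54) ≈ 604.72.
Average inventory = Q*/2 ≈ 604.72 / 2 = 302.361.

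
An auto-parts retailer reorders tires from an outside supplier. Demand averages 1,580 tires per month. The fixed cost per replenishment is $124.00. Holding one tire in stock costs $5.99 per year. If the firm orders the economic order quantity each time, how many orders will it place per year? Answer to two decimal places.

N ≈ 21.40 orders per year

Annual demand D = 1,580 × 12 = 18,960.
EOQ = √(2DS/H) = √(2 × 18,960 × 124 / 5.99) ≈ 886.00.
Orders per year = D / Q* = 18,960 / 886.00 ≈ 21.400.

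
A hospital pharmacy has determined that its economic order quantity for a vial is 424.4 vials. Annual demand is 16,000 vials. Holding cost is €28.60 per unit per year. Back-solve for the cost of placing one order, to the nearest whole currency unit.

Squaring Q* = √(2DS/H) gives Q*² = 2DS/H.
From Q* = √(2DS/H): S = Q*²H / (2D) = 424.4² × 28.6 / (2 × 16,000) = 160.9781.

S ≈ €161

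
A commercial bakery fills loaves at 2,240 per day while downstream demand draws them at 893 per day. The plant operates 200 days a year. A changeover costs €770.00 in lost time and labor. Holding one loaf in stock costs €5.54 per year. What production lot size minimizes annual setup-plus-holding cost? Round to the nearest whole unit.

Q* ≈ 9,086 loaves

Annual demand D = 893 × 200 = 178,600.
Production build-up factor (1 − d/p) = 1 − 893/2,240 = 0.6013.
Q* = √(2DS / (H(1 − d/p))) = √(2 × 178,600 × 770 / (5.54 × 0.6013)).
= √(275,044,000 / 3.3314) ≈ 9086.286.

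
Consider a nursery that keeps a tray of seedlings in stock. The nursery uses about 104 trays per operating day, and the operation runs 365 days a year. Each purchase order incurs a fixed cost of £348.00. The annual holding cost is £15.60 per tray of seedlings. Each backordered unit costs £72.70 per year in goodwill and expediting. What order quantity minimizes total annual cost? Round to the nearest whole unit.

Q* ≈ 1,434 trays

Annual demand D = 104 × 365 = 37,960.
With planned backorders, Q* = √(2DS/H) · √((H+B)/B).
√(2DS/H) = √(2 × 37,960 × 348 / 15.6) = 1301.384.
√((H+B)/B) = √((15.6+72.7)/72.7) = 1.1021.
Q* ≈ 1434.229.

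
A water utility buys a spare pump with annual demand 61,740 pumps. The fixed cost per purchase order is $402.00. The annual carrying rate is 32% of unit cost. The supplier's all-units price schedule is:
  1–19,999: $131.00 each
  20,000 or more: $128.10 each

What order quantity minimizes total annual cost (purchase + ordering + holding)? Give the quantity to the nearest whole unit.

Holding cost per unit per year at price C is H = 0.32·C.
Candidates are each tier's EOQ (if it falls in that tier) and each price-break quantity.
EOQ at $131.00 = 1088.2 (feasible in tier 1): TC = 61,740×$131.00 + (61,740/1088.2)×402 + (1088.2/2)×0.32×$131.00 = $8,133,556.50.
EOQ at $128.10 = 1100.4 < 20000, so use break Q=20000: TC = 61,740×$128.10 + (61,740/20000.0)×402 + (20000.0/2)×0.32×$128.10 = $8,320,054.97.
Lowest total cost is $8,133,556.50 at Q = 1088.2.

Q* ≈ 1,088 pumps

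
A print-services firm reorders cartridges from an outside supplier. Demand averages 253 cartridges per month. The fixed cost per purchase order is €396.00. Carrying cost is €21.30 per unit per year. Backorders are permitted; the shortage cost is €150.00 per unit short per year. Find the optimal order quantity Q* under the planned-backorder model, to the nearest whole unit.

Q* ≈ 359 cartridges

Annual demand D = 253 × 12 = 3,036.
With planned backorders, Q* = √(2DS/H) · √((H+B)/B).
√(2DS/H) = √(2 × 3,036 × 396 / 21.3) = 335.988.
√((H+B)/B) = √((21.3+150)/150) = 1.0686.
Q* ≈ 359.051.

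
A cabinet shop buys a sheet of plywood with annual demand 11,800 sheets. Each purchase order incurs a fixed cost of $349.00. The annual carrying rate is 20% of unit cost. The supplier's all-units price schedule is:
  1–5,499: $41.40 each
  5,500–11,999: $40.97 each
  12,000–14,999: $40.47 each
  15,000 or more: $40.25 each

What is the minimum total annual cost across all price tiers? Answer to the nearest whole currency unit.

TC* ≈ $496,778

Holding cost per unit per year at price C is H = 0.20·C.
For each price level, check whether its EOQ is feasible; otherwise the best quantity at that price is the breakpoint.
EOQ at $41.40 = 997.4 (feasible in tier 1): TC = 11,800×$41.40 + (11,800/997.4)×349 + (997.4/2)×0.20×$41.40 = $496,778.17.
EOQ at $40.97 = 1002.6 < 5500, so use break Q=5500: TC = 11,800×$40.97 + (11,800/5500.0)×349 + (5500.0/2)×0.20×$40.97 = $506,728.26.
EOQ at $40.47 = 1008.8 < 12000, so use break Q=12000: TC = 11,800×$40.47 + (11,800/12000.0)×349 + (12000.0/2)×0.20×$40.47 = $526,453.18.
EOQ at $40.25 = 1011.5 < 15000, so use break Q=15000: TC = 11,800×$40.25 + (11,800/15000.0)×349 + (15000.0/2)×0.20×$40.25 = $535,599.55.
Lowest total cost among the candidates is at Q = 997.4.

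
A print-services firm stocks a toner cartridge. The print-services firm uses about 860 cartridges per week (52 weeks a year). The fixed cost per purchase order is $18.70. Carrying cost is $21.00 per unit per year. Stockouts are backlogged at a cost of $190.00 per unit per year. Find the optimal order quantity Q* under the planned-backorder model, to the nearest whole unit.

Q* ≈ 297 cartridges

Annual demand D = 860 × 52 = 44,720.
With planned backorders, Q* = √(2DS/H) · √((H+B)/B).
√(2DS/H) = √(2 × 44,720 × 18.7 / 21) = 282.213.
√((H+B)/B) = √((21+190)/190) = 1.0538.
Q* ≈ 297.400.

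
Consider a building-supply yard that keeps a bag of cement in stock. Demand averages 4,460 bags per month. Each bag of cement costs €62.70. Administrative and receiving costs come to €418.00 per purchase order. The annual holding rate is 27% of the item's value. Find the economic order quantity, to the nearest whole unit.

Q* ≈ 1,626 bags

Annual demand D = 4,460 × 12 = 53,520.
Holding cost H = 0.27 × €62.70 = €16.9290 per unit per year.
EOQ = √(2DS / H) = √(2 × 53,520 × 418 / 16.929).
= √(44,742,720 / 16.929) = √2,642,962.963 ≈ 1625.719.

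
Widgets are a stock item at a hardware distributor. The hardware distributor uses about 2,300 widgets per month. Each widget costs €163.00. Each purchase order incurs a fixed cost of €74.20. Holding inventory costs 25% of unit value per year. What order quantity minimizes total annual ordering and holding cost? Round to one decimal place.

Q* ≈ 317.0 widgets

Annual demand D = 2,300 × 12 = 27,600.
Holding cost H = 0.25 × €163.00 = €40.7500 per unit per year.
EOQ = √(2DS / H) = √(2 × 27,600 × 74.2 / 40.75).
= √(4,095,840 / 40.75) = √100,511.411 ≈ 317.035.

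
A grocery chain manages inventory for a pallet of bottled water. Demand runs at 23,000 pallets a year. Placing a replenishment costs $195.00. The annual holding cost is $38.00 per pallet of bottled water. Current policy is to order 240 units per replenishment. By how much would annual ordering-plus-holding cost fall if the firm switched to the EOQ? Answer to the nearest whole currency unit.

Extra cost ≈ $4,785 per year

EOQ = √(2DS/H) = √(2 × 23,000 × 195 / 38) ≈ 485.85.
Cost at Q* = (D/Q*)S + (Q*/2)H = √(2DSH) ≈ $18,462.39.
Cost at Q = 240: (23,000/240)×195 + (240/2)×38 = $18,687.50 + $4,560.00 = $23,247.50.
Excess = $23,247.50 − $18,462.39 = $4,785.11.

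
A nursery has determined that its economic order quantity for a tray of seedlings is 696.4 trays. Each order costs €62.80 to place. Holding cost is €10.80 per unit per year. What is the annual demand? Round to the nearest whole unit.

D ≈ 41,701 trays per year

Invert the EOQ relation Q*² = 2DS/H.
From Q* = √(2DS/H): D = Q*²H / (2S) = 696.4² × 10.8 / (2 × 62.8) = 41701.497.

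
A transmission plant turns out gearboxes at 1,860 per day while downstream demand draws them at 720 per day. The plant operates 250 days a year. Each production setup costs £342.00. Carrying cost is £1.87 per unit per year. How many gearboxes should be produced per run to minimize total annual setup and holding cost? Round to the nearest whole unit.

Q* ≈ 10,364 gearboxes

Annual demand D = 720 × 250 = 180,000.
Production build-up factor (1 − d/p) = 1 − 720/1,860 = 0.6129.
Q* = √(2DS / (H(1 − d/p))) = √(2 × 180,000 × 342 / (1.87 × 0.6129)).
= √(123,120,000 / 1.1461) ≈ 10364.481.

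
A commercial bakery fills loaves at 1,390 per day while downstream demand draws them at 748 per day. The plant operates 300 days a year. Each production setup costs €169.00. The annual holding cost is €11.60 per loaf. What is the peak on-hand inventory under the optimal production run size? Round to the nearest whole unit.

I_max ≈ 1,738 loaves

Annual demand D = 748 × 300 = 224,400.
Production build-up factor (1 − d/p) = 1 − 748/1,390 = 0.4619.
Q* = √(2DS / (H(1 − d/p))) = √(2 × 224,400 × 169 / (11.6 × 0.4619)).
= √(75,847,200 / 5.3577) ≈ 3762.536.
Maximum inventory = Q*(1 − d/p) = 3762.536 × 0.4619 ≈ 1737.804.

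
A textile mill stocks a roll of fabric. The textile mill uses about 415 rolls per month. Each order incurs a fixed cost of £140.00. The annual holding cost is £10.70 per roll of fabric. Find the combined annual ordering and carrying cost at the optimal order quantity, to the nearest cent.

Annual demand D = 415 × 12 = 4,980.
Q* = √(2DS/H) = √(2 × 4,980 × 140 / 10.7) ≈ 361.00.
At the optimum the two cost components are equal, so total cost = 2·(Q*/2)H = Q*·H.
Minimum total = √(2DSH) = √(2 × 4,980 × 140 × 10.7) ≈ 3862.652.

TC* ≈ £3,862.65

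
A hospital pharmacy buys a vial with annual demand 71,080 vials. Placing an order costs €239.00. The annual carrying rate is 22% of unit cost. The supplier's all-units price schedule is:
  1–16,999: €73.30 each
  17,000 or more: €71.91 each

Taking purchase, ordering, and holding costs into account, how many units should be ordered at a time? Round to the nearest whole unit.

Holding cost per unit per year at price C is H = 0.22·C.
Candidates are each tier's EOQ (if it falls in that tier) and each price-break quantity.
EOQ at €73.30 = 1451.5 (feasible in tier 1): TC = 71,080×€73.30 + (71,080/1451.5)×239 + (1451.5/2)×0.22×€73.30 = €5,233,571.28.
EOQ at €71.91 = 1465.5 < 17000, so use break Q=17000: TC = 71,080×€71.91 + (71,080/17000.0)×239 + (17000.0/2)×0.22×€71.91 = €5,246,833.80.
Lowest total cost is €5,233,571.28 at Q = 1451.5.

Q* ≈ 1,452 vials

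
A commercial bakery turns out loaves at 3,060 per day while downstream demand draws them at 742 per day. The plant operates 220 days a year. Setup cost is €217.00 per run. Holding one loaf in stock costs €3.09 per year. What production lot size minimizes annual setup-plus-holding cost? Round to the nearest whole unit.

Annual demand D = 742 × 220 = 163,240.
Production build-up factor (1 − d/p) = 1 − 742/3,060 = 0.7575.
Q* = √(2DS / (H(1 − d/p))) = √(2 × 163,240 × 217 / (3.09 × 0.7575)).
= √(70,846,160 / 2.3407) ≈ 5501.523.

Q* ≈ 5,502 loaves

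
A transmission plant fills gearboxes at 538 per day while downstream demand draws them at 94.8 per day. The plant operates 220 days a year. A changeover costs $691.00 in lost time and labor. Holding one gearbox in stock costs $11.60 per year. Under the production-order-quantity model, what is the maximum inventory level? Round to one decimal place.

Annual demand D = 94.8 × 220 = 20,856.
Production build-up factor (1 − d/p) = 1 − 94.8/538 = 0.8238.
Q* = √(2DS / (H(1 − d/p))) = √(2 × 20,856 × 691 / (11.6 × 0.8238)).
= √(28,822,992 / 9.556) ≈ 1736.728.
Maximum inventory = Q*(1 − d/p) = 1736.728 × 0.8238 ≈ 1430.702.

I_max ≈ 1,430.7 gearboxes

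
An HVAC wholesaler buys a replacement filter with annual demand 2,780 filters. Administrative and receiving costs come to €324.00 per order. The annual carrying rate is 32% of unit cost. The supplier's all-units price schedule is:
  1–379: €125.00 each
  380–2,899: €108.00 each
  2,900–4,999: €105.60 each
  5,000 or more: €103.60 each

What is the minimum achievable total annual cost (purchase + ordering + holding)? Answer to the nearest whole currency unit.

TC* ≈ €309,177

Holding cost per unit per year at price C is H = 0.32·C.
For each price level, check whether its EOQ is feasible; otherwise the best quantity at that price is the breakpoint.
EOQ at €125.00 = 212.2 (feasible in tier 1): TC = 2,780×€125.00 + (2,780/212.2)×324 + (212.2/2)×0.32×€125.00 = €355,988.67.
EOQ at €108.00 = 228.3 < 380, so use break Q=380: TC = 2,780×€108.00 + (2,780/380.0)×324 + (380.0/2)×0.32×€108.00 = €309,176.72.
EOQ at €105.60 = 230.9 < 2900, so use break Q=2900: TC = 2,780×€105.60 + (2,780/2900.0)×324 + (2900.0/2)×0.32×€105.60 = €342,876.99.
EOQ at €103.60 = 233.1 < 5000, so use break Q=5000: TC = 2,780×€103.60 + (2,780/5000.0)×324 + (5000.0/2)×0.32×€103.60 = €371,068.14.
Lowest total cost among the candidates is at Q = 380.0.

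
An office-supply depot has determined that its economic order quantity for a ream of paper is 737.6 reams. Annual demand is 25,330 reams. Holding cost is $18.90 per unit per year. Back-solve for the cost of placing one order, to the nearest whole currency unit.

Squaring Q* = √(2DS/H) gives Q*² = 2DS/H.
From Q* = √(2DS/H): S = Q*²H / (2D) = 737.6² × 18.9 / (2 × 25,330) = 202.9731.

S ≈ $203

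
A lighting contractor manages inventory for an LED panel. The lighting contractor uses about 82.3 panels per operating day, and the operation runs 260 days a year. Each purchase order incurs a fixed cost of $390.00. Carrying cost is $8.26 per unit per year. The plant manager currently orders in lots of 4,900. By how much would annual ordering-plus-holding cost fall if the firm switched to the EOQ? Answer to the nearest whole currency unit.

Annual demand D = 82.3 × 260 = 21,398.
EOQ = √(2DS/H) = √(2 × 21,398 × 390 / 8.26) ≈ 1421.49.
Cost at Q* = (D/Q*)S + (Q*/2)H = √(2DSH) ≈ $11,741.51.
Cost at Q = 4,900: (21,398/4,900)×390 + (4,900/2)×8.26 = $1,703.11 + $20,237.00 = $21,940.11.
Excess = $21,940.11 − $11,741.51 = $10,198.60.

Extra cost ≈ $10,199 per year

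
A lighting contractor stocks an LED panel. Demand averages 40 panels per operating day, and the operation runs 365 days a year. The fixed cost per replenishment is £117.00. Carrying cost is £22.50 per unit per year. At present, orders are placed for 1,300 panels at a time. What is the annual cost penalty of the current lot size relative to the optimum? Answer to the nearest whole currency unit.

Extra cost ≈ £7,172 per year

Annual demand D = 40 × 365 = 14,600.
EOQ = √(2DS/H) = √(2 × 14,600 × 117 / 22.5) ≈ 389.67.
Cost at Q* = (D/Q*)S + (Q*/2)H = √(2DSH) ≈ £8,767.50.
Cost at Q = 1,300: (14,600/1,300)×117 + (1,300/2)×22.5 = £1,314.00 + £14,625.00 = £15,939.00.
Excess = £15,939.00 − £8,767.50 = £7,171.50.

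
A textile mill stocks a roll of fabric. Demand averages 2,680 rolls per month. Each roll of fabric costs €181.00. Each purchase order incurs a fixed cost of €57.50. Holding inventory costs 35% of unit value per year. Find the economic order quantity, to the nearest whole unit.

Annual demand D = 2,680 × 12 = 32,160.
Holding cost H = 0.35 × €181.00 = €63.3500 per unit per year.
EOQ = √(2DS / H) = √(2 × 32,160 × 57.5 / 63.35).
= √(3,698,400 / 63.35) = √58,380.4262 ≈ 241.620.

Q* ≈ 242 rolls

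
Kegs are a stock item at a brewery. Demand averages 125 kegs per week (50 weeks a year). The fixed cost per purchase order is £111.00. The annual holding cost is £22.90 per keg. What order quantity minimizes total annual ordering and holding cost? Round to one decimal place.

Annual demand D = 125 × 50 = 6,250.
EOQ = √(2DS / H) = √(2 × 6,250 × 111 / 22.9).
= √(1,387,500 / 22.9) = √60,589.5197 ≈ 246.149.

Q* ≈ 246.1 kegs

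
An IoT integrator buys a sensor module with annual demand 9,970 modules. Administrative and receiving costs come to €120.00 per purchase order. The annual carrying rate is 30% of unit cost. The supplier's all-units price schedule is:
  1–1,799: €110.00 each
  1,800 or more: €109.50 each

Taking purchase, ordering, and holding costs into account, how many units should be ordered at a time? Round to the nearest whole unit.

Holding cost per unit per year at price C is H = 0.30·C.
Candidates are each tier's EOQ (if it falls in that tier) and each price-break quantity.
EOQ at €110.00 = 269.3 (feasible in tier 1): TC = 9,970×€110.00 + (9,970/269.3)×120 + (269.3/2)×0.30×€110.00 = €1,105,586.08.
EOQ at €109.50 = 269.9 < 1800, so use break Q=1800: TC = 9,970×€109.50 + (9,970/1800.0)×120 + (1800.0/2)×0.30×€109.50 = €1,121,944.67.
Lowest total cost is €1,105,586.08 at Q = 269.3.

Q* ≈ 269 modules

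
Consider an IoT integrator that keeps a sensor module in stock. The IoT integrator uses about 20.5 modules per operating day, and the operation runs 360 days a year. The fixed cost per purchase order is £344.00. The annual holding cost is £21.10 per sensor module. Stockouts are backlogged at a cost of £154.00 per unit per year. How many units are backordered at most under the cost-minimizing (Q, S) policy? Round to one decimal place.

Annual demand D = 20.5 × 360 = 7,380.
With planned backorders, Q* = √(2DS/H) · √((H+B)/B).
√(2DS/H) = √(2 × 7,380 × 344 / 21.1) = 490.548.
√((H+B)/B) = √((21.1+154)/154) = 1.0663.
Q* ≈ 523.075.
S* = Q* · H/(H+B) = 523.075 × 21.1/175.1 ≈ 63.032.

S* ≈ 63.0 modules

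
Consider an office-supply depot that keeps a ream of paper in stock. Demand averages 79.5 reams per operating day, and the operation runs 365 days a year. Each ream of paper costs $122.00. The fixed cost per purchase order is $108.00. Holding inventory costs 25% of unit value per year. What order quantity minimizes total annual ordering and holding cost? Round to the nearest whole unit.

Q* ≈ 453 reams

Annual demand D = 79.5 × 365 = 29,017.5.
Holding cost H = 0.25 × $122.00 = $30.5000 per unit per year.
EOQ = √(2DS / H) = √(2 × 29,017.5 × 108 / 30.5).
= √(6,267,780 / 30.5) = √205,500.9836 ≈ 453.322.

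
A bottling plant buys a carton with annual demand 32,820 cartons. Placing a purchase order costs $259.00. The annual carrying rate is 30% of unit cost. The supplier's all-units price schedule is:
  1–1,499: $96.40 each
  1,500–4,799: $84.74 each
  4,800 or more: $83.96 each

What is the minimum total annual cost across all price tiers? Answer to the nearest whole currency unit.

Holding cost per unit per year at price C is H = 0.30·C.
Candidates are each tier's EOQ (if it falls in that tier) and each price-break quantity.
EOQ at $96.40 = 766.7 (feasible in tier 1): TC = 32,820×$96.40 + (32,820/766.7)×259 + (766.7/2)×0.30×$96.40 = $3,186,021.45.
EOQ at $84.74 = 817.8 < 1500, so use break Q=1500: TC = 32,820×$84.74 + (32,820/1500.0)×259 + (1500.0/2)×0.30×$84.74 = $2,805,900.22.
EOQ at $83.96 = 821.6 < 4800, so use break Q=4800: TC = 32,820×$83.96 + (32,820/4800.0)×259 + (4800.0/2)×0.30×$83.96 = $2,817,789.31.
Lowest total cost among the candidates is at Q = 1500.0.

TC* ≈ $2,805,900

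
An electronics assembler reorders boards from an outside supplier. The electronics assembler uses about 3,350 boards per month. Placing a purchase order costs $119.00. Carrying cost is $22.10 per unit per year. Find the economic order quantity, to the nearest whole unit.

Q* ≈ 658 boards

Annual demand D = 3,350 × 12 = 40,200.
EOQ = √(2DS / H) = √(2 × 40,200 × 119 / 22.1).
= √(9,567,600 / 22.1) = √432,923.0769 ≈ 657.969.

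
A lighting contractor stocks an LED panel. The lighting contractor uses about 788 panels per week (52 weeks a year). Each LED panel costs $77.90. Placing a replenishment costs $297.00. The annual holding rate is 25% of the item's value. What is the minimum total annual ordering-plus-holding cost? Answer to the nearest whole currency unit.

TC* ≈ $21,772

Annual demand D = 788 × 52 = 40,976.
Holding cost H = 0.25 × $77.90 = $19.4750 per unit per year.
Q* = √(2DS/H) = √(2 × 40,976 × 297 / 19.475) ≈ 1117.94.
At the optimum the two cost components are equal, so total cost = 2·(Q*/2)H = Q*·H.
Minimum total = √(2DSH) = √(2 × 40,976 × 297 × 19.475) ≈ 21771.920.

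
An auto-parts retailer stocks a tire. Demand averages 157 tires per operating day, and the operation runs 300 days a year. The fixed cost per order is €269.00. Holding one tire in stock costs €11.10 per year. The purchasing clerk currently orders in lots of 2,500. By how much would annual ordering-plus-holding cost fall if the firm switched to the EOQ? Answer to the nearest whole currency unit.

Annual demand D = 157 × 300 = 47,100.
EOQ = √(2DS/H) = √(2 × 47,100 × 269 / 11.1) ≈ 1510.92.
Cost at Q* = (D/Q*)S + (Q*/2)H = √(2DSH) ≈ €16,771.16.
Cost at Q = 2,500: (47,100/2,500)×269 + (2,500/2)×11.1 = €5,067.96 + €13,875.00 = €18,942.96.
Excess = €18,942.96 − €16,771.16 = €2,171.80.

Extra cost ≈ €2,172 per year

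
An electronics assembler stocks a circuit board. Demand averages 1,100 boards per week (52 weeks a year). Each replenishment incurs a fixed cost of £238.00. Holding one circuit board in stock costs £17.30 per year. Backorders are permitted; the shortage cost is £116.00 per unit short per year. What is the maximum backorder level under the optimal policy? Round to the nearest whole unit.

S* ≈ 175 boards

Annual demand D = 1,100 × 52 = 57,200.
With planned backorders, Q* = √(2DS/H) · √((H+B)/B).
√(2DS/H) = √(2 × 57,200 × 238 / 17.3) = 1254.522.
√((H+B)/B) = √((17.3+116)/116) = 1.0720.
Q* ≈ 1344.821.
S* = Q* · H/(H+B) = 1344.821 × 17.3/133.3 ≈ 174.534.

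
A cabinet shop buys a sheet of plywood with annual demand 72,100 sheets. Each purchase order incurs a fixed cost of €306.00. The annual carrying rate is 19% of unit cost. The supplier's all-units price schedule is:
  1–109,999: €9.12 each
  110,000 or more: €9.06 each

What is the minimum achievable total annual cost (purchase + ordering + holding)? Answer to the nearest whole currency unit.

Holding cost per unit per year at price C is H = 0.19·C.
For each price level, check whether its EOQ is feasible; otherwise the best quantity at that price is the breakpoint.
EOQ at €9.12 = 5046.3 (feasible in tier 1): TC = 72,100×€9.12 + (72,100/5046.3)×306 + (5046.3/2)×0.19×€9.12 = €666,296.15.
EOQ at €9.06 = 5062.9 < 110000, so use break Q=110000: TC = 72,100×€9.06 + (72,100/110000.0)×306 + (110000.0/2)×0.19×€9.06 = €748,103.57.
Lowest total cost among the candidates is at Q = 5046.3.

TC* ≈ €666,296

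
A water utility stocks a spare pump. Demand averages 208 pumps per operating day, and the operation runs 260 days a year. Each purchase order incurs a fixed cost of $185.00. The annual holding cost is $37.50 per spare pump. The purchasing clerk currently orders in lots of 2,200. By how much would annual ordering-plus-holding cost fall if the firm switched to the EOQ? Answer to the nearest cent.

Annual demand D = 208 × 260 = 54,080.
EOQ = √(2DS/H) = √(2 × 54,080 × 185 / 37.5) ≈ 730.47.
Cost at Q* = (D/Q*)S + (Q*/2)H = √(2DSH) ≈ $27,392.70.
Cost at Q = 2,200: (54,080/2,200)×185 + (2,200/2)×37.5 = $4,547.64 + $41,250.00 = $45,797.64.
Excess = $45,797.64 − $27,392.70 = $18,404.94.

Extra cost ≈ $18,404.94 per year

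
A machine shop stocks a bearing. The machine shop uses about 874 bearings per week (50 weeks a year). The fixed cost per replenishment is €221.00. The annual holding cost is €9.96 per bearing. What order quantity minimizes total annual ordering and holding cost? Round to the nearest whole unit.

Q* ≈ 1,393 bearings

Annual demand D = 874 × 50 = 43,700.
EOQ = √(2DS / H) = √(2 × 43,700 × 221 / 9.96).
= √(19,315,400 / 9.96) = √1,939,297.1888 ≈ 1392.587.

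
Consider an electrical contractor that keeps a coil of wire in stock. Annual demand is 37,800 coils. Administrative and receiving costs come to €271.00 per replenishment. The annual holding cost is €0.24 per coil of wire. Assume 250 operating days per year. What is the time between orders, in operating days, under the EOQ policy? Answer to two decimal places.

Q* = √(2DS/H) = √(2 × 37,800 × 271 / 0.24) ≈ 9239.32.
Cycle time = Q*/D × 250 = 9239.32 / 37,800 × 250 ≈ 61.107 days.

T ≈ 61.11 days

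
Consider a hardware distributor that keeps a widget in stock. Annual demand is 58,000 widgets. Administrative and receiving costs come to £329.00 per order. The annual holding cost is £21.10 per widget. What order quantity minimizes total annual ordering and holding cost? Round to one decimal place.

EOQ = √(2DS / H) = √(2 × 58,000 × 329 / 21.1).
= √(38,164,000 / 21.1) = √1,808,720.3791 ≈ 1344.887.

Q* ≈ 1,344.9 widgets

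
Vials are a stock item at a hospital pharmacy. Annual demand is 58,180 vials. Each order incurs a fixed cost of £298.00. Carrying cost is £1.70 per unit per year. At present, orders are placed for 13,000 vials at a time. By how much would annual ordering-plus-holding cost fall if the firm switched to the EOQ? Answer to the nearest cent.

Extra cost ≈ £4,705.91 per year

EOQ = √(2DS/H) = √(2 × 58,180 × 298 / 1.7) ≈ 4516.33.
Cost at Q* = (D/Q*)S + (Q*/2)H = √(2DSH) ≈ £7,677.76.
Cost at Q = 13,000: (58,180/13,000)×298 + (13,000/2)×1.7 = £1,333.66 + £11,050.00 = £12,383.66.
Excess = £12,383.66 − £7,677.76 = £4,705.91.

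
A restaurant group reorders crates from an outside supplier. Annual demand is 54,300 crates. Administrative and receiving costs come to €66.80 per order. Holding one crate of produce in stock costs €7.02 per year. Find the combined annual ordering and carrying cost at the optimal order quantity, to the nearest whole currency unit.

TC* ≈ €7,136

The optimal lot size = √(2DS/H) = √(2 × 54,300 × 66.8 / 7.02) ≈ 1016.56.
At Q*, ordering cost (D/Q*)S equals holding cost (Q*/2)H, each = √(DSH/2).
Minimum total = √(2DSH) = √(2 × 54,300 × 66.8 × 7.02) ≈ 7136.277.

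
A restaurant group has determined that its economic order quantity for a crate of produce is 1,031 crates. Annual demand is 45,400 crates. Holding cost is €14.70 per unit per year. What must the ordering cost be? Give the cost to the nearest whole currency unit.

S ≈ €172

Squaring Q* = √(2DS/H) gives Q*² = 2DS/H.
From Q* = √(2DS/H): S = Q*²H / (2D) = 1,031² × 14.7 / (2 × 45,400) = 172.0873.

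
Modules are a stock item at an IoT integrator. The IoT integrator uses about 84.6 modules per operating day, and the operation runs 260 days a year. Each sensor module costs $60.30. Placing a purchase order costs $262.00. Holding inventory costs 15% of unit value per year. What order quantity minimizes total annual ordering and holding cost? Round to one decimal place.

Annual demand D = 84.6 × 260 = 21,996.
Holding cost H = 0.15 × $60.30 = $9.0450 per unit per year.
EOQ = √(2DS / H) = √(2 × 21,996 × 262 / 9.045).
= √(11,525,904 / 9.045) = √1,274,284.5771 ≈ 1128.842.

Q* ≈ 1,128.8 modules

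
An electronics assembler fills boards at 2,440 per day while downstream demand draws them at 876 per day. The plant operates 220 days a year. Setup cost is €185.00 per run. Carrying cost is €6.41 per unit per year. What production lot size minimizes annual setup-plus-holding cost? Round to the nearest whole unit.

Annual demand D = 876 × 220 = 192,720.
Production build-up factor (1 − d/p) = 1 − 876/2,440 = 0.6410.
Q* = √(2DS / (H(1 − d/p))) = √(2 × 192,720 × 185 / (6.41 × 0.6410)).
= √(71,306,400 / 4.1087) ≈ 4165.928.

Q* ≈ 4,166 boards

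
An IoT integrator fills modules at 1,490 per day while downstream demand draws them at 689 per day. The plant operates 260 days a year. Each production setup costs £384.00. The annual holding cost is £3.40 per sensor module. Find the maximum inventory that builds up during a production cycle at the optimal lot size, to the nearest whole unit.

Annual demand D = 689 × 260 = 179,140.
Production build-up factor (1 − d/p) = 1 − 689/1,490 = 0.5376.
Q* = √(2DS / (H(1 − d/p))) = √(2 × 179,140 × 384 / (3.4 × 0.5376)).
= √(137,579,520 / 1.8278) ≈ 8675.896.
Maximum inventory = Q*(1 − d/p) = 8675.896 × 0.5376 ≈ 4664.022.

I_max ≈ 4,664 modules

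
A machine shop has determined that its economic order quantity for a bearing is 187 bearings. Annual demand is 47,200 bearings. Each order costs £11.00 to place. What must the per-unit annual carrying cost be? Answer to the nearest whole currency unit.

Squaring Q* = √(2DS/H) gives Q*² = 2DS/H.
From Q* = √(2DS/H): H = 2DS / Q*² = 2 × 47,200 × 11 / 187² = 29.6949.

H ≈ £30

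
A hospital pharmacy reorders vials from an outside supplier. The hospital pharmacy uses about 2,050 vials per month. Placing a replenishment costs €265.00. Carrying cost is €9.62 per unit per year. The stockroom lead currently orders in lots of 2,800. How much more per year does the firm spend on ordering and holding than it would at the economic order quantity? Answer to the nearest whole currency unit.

Extra cost ≈ €4,597 per year

Annual demand D = 2,050 × 12 = 24,600.
EOQ = √(2DS/H) = √(2 × 24,600 × 265 / 9.62) ≈ 1164.17.
Cost at Q* = (D/Q*)S + (Q*/2)H = √(2DSH) ≈ €11,199.36.
Cost at Q = 2,800: (24,600/2,800)×265 + (2,800/2)×9.62 = €2,328.21 + €13,468.00 = €15,796.21.
Excess = €15,796.21 − €11,199.36 = €4,596.86.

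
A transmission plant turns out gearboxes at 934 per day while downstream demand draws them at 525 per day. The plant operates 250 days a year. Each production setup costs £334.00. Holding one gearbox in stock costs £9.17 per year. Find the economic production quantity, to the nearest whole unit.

Q* ≈ 4,673 gearboxes

Annual demand D = 525 × 250 = 131,250.
Production build-up factor (1 − d/p) = 1 − 525/934 = 0.4379.
Q* = √(2DS / (H(1 − d/p))) = √(2 × 131,250 × 334 / (9.17 × 0.4379)).
= √(87,675,000 / 4.0156) ≈ 4672.669.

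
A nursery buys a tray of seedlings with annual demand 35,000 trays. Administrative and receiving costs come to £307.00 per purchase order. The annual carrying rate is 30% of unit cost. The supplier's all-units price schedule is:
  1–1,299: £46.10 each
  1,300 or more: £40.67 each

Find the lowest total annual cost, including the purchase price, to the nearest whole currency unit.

Holding cost per unit per year at price C is H = 0.30·C.
For each price level, check whether its EOQ is feasible; otherwise the best quantity at that price is the breakpoint.
EOQ at £46.10 = 1246.5 (feasible in tier 1): TC = 35,000×£46.10 + (35,000/1246.5)×307 + (1246.5/2)×0.30×£46.10 = £1,630,739.68.
EOQ at £40.67 = 1327.2 (feasible in tier 2): TC = 35,000×£40.67 + (35,000/1327.2)×307 + (1327.2/2)×0.30×£40.67 = £1,439,642.58.
Lowest total cost among the candidates is at Q = 1327.2.

TC* ≈ £1,439,643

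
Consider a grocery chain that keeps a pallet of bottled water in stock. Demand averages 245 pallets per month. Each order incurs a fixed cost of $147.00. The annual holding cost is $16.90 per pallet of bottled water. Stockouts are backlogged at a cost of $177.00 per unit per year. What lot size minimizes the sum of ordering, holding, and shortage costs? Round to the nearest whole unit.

Annual demand D = 245 × 12 = 2,940.
With planned backorders, Q* = √(2DS/H) · √((H+B)/B).
√(2DS/H) = √(2 × 2,940 × 147 / 16.9) = 226.154.
√((H+B)/B) = √((16.9+177)/177) = 1.0467.
Q* ≈ 236.704.

Q* ≈ 237 pallets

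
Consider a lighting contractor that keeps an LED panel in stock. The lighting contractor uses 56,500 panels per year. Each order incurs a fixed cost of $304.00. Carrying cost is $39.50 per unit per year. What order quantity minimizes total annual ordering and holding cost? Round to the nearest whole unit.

Q* ≈ 933 panels

EOQ = √(2DS / H) = √(2 × 56,500 × 304 / 39.5).
= √(34,352,000 / 39.5) = √869,670.8861 ≈ 932.561.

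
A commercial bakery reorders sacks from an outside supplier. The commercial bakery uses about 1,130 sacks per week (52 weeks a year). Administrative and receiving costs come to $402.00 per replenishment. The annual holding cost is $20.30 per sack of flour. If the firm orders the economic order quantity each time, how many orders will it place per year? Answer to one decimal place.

Annual demand D = 1,130 × 52 = 58,760.
EOQ = √(2DS/H) = √(2 × 58,760 × 402 / 20.3) ≈ 1525.53.
Orders per year = D / Q* = 58,760 / 1525.53 ≈ 38.518.

N ≈ 38.5 orders per year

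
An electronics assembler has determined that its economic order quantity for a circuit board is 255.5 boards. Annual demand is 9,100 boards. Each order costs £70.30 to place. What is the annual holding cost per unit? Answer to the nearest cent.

H ≈ £19.60

The basic EOQ model gives Q* = √(2DS/H); rearrange for the unknown.
From Q* = √(2DS/H): H = 2DS / Q*² = 2 × 9,100 × 70.3 / 255.5² = 19.5995.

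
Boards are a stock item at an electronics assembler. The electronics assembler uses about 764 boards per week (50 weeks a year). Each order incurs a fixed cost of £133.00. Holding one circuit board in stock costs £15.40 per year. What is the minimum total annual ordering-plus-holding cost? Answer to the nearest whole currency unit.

Annual demand D = 764 × 50 = 38,200.
EOQ = √(2DS/H) = √(2 × 38,200 × 133 / 15.4) ≈ 812.29.
At Q*, ordering cost (D/Q*)S equals holding cost (Q*/2)H, each = √(DSH/2).
Minimum total = √(2DSH) = √(2 × 38,200 × 133 × 15.4) ≈ 12509.296.

TC* ≈ £12,509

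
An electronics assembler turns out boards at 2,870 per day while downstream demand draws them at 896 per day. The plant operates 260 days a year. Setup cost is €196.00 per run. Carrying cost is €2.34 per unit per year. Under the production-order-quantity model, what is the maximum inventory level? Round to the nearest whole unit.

Annual demand D = 896 × 260 = 232,960.
Production build-up factor (1 − d/p) = 1 − 896/2,870 = 0.6878.
Q* = √(2DS / (H(1 − d/p))) = √(2 × 232,960 × 196 / (2.34 × 0.6878)).
= √(91,320,320 / 1.6095) ≈ 7532.570.
Maximum inventory = Q*(1 − d/p) = 7532.570 × 0.6878 ≈ 5180.938.

I_max ≈ 5,181 boards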